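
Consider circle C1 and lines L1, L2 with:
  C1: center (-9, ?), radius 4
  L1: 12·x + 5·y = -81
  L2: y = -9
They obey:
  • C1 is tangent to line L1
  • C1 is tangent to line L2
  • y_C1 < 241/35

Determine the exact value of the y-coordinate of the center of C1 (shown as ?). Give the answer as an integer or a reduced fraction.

-5

1. [C1‖L1]  y_C1² − (54/5)y_C1 − 79 = 0  ⇒  y_C1 = -5 or 79/5
2. [C1‖L2]  y_C1² + 18y_C1 + 65 = 0  ⇒  y_C1 = -13 or -5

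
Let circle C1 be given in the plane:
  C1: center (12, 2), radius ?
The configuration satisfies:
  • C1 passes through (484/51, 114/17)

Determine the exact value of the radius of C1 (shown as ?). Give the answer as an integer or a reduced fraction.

16/3

1. [C1∋P]  r_C1² − 256/9 = 0  ⇒  r_C1 = 16/3 (r>0 drops 1)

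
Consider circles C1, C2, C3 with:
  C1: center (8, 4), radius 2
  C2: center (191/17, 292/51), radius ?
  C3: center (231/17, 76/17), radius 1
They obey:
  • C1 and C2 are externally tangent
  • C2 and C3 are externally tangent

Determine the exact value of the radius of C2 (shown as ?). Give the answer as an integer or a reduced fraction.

1. [ext C1·C2]  r_C2² + 4r_C2 − 85/9 = 0  ⇒  r_C2 = 5/3 (r>0 drops 1)
2. [ext C2·C3]  r_C2² + 2r_C2 − 55/9 = 0  ⇒  r_C2 = 5/3 (r>0 drops 1)

5/3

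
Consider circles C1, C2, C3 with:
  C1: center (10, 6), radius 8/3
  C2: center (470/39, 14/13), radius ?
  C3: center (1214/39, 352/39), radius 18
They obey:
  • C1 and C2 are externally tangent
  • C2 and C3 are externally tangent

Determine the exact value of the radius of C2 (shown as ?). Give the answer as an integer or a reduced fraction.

1. [ext C1·C2]  r_C2² + (16/3)r_C2 − 64/3 = 0  ⇒  r_C2 = 8/3 (r>0 drops 1)
2. [ext C2·C3]  r_C2² + 36r_C2 − 928/9 = 0  ⇒  r_C2 = 8/3 (r>0 drops 1)

8/3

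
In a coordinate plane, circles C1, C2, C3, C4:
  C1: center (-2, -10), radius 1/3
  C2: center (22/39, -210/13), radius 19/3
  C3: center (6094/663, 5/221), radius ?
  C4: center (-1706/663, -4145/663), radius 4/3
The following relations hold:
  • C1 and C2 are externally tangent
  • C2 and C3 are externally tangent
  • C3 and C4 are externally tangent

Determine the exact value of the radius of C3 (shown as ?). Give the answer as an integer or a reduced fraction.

12

1. [ext C2·C3]  r_C3² + (38/3)r_C3 − 296 = 0  ⇒  r_C3 = 12 (r>0 drops 1)
2. [ext C3·C4]  r_C3² + (8/3)r_C3 − 176 = 0  ⇒  r_C3 = 12 (r>0 drops 1)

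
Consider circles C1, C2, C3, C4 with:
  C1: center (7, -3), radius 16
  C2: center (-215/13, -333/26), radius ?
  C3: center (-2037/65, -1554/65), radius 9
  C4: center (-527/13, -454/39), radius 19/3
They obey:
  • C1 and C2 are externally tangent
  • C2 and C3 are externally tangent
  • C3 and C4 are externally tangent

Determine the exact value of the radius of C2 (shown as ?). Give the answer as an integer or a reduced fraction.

1. [ext C1·C2]  r_C2² + 32r_C2 − 1577/4 = 0  ⇒  r_C2 = 19/2 (r>0 drops 1)
2. [ext C2·C3]  r_C2² + 18r_C2 − 1045/4 = 0  ⇒  r_C2 = 19/2 (r>0 drops 1)

19/2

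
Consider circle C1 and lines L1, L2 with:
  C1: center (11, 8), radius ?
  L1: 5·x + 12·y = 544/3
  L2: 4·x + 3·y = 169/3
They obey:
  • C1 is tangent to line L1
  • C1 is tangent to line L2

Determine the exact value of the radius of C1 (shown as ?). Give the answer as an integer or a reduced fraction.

7/3

1. [C1‖L1]  r_C1² − 49/9 = 0  ⇒  r_C1 = 7/3 (r>0 drops 1)
2. [C1‖L2]  r_C1² − 49/9 = 0  ⇒  r_C1 = 7/3 (r>0 drops 1)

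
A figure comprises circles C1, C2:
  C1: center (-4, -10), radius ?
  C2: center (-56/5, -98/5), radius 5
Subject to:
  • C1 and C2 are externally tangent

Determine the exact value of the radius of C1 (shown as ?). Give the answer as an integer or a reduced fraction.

1. [ext C1·C2]  r_C1² + 10r_C1 − 119 = 0  ⇒  r_C1 = 7 (r>0 drops 1)

7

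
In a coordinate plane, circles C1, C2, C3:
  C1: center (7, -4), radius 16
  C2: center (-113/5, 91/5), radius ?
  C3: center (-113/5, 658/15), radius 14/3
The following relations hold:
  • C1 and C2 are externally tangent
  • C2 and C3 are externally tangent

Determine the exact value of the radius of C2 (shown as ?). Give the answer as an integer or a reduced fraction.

21

1. [ext C1·C2]  r_C2² + 32r_C2 − 1113 = 0  ⇒  r_C2 = 21 (r>0 drops 1)
2. [ext C2·C3]  r_C2² + (28/3)r_C2 − 637 = 0  ⇒  r_C2 = 21 (r>0 drops 1)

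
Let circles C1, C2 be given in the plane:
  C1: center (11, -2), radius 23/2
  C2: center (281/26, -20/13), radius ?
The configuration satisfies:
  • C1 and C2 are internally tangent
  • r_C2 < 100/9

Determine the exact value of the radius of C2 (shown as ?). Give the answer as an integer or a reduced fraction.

1. [int C1,C2]  r_C2² − 23r_C2 + 132 = 0  ⇒  r_C2 = 11 or 12
2. given r_C2 < 100/9: keep 11

11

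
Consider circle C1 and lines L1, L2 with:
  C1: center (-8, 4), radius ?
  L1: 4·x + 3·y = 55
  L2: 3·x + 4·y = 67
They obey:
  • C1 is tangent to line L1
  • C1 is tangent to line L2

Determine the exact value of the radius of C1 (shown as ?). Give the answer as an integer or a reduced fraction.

15

1. [C1‖L1]  r_C1² − 225 = 0  ⇒  r_C1 = 15 (r>0 drops 1)
2. [C1‖L2]  r_C1² − 225 = 0  ⇒  r_C1 = 15 (r>0 drops 1)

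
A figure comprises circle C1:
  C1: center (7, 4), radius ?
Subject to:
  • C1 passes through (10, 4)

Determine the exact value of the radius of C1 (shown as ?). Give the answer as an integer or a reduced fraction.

1. [C1∋P]  r_C1² − 9 = 0  ⇒  r_C1 = 3 (r>0 drops 1)

3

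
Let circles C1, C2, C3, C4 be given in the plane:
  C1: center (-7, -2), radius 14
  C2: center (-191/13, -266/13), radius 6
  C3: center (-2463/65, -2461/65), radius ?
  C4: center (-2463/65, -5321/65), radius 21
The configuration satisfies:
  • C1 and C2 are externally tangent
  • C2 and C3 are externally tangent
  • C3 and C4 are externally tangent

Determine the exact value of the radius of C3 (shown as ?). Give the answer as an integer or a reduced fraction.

1. [ext C2·C3]  r_C3² + 12r_C3 − 805 = 0  ⇒  r_C3 = 23 (r>0 drops 1)
2. [ext C3·C4]  r_C3² + 42r_C3 − 1495 = 0  ⇒  r_C3 = 23 (r>0 drops 1)

23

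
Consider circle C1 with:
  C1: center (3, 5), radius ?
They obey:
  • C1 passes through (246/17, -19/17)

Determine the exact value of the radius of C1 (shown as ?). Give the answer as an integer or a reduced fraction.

1. [C1∋P]  r_C1² − 169 = 0  ⇒  r_C1 = 13 (r>0 drops 1)

13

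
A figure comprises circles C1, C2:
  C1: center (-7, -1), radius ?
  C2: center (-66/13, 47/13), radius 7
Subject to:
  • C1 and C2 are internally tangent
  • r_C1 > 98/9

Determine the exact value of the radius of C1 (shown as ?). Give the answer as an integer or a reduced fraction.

12

1. [int C1,C2]  r_C1² − 14r_C1 + 24 = 0  ⇒  r_C1 = 2 or 12
2. given r_C1 > 98/9: keep 12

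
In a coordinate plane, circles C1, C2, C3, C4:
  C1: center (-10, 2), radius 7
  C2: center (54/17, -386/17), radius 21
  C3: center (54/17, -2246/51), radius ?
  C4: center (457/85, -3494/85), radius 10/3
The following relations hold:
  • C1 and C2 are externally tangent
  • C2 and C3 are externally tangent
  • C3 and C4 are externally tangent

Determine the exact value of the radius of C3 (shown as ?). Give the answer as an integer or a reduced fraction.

1/3

1. [ext C2·C3]  r_C3² + 42r_C3 − 127/9 = 0  ⇒  r_C3 = 1/3 (r>0 drops 1)
2. [ext C3·C4]  r_C3² + (20/3)r_C3 − 7/3 = 0  ⇒  r_C3 = 1/3 (r>0 drops 1)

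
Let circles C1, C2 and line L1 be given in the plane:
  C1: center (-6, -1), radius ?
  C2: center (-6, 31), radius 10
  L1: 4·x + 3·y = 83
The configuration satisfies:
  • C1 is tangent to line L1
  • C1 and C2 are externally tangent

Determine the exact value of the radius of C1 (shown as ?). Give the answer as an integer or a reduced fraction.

1. [C1‖L1]  r_C1² − 484 = 0  ⇒  r_C1 = 22 (r>0 drops 1)
2. [ext C1·C2]  r_C1² + 20r_C1 − 924 = 0  ⇒  r_C1 = 22 (r>0 drops 1)

22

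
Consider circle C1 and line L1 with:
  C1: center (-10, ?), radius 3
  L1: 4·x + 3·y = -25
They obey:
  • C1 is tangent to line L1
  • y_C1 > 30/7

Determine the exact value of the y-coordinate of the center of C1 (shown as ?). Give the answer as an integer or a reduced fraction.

1. [C1‖L1]  y_C1² − 10y_C1 = 0  ⇒  y_C1 = 0 or 10
2. given y_C1 > 30/7: keep 10

10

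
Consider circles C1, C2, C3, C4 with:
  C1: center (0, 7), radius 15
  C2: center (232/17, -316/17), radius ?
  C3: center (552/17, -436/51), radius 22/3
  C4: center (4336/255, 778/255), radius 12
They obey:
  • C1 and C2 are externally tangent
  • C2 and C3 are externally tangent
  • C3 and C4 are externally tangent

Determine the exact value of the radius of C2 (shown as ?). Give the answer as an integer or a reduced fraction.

1. [ext C1·C2]  r_C2² + 30r_C2 − 616 = 0  ⇒  r_C2 = 14 (r>0 drops 1)
2. [ext C2·C3]  r_C2² + (44/3)r_C2 − 1204/3 = 0  ⇒  r_C2 = 14 (r>0 drops 1)

14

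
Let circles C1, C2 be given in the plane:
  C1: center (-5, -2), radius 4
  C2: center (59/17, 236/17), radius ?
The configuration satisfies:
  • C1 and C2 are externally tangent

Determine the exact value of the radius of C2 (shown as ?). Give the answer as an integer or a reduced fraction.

14

1. [ext C1·C2]  r_C2² + 8r_C2 − 308 = 0  ⇒  r_C2 = 14 (r>0 drops 1)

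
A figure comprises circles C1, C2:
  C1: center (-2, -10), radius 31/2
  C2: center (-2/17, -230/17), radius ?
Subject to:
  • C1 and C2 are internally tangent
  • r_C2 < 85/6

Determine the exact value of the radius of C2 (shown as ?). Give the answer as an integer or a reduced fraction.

1. [int C1,C2]  r_C2² − 31r_C2 + 897/4 = 0  ⇒  r_C2 = 23/2 or 39/2
2. given r_C2 < 85/6: keep 23/2

23/2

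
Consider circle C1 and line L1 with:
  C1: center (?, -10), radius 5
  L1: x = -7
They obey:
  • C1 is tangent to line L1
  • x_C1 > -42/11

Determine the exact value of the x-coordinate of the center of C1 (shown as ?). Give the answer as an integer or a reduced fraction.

-2

1. [C1‖L1]  x_C1² + 14x_C1 + 24 = 0  ⇒  x_C1 = -12 or -2
2. given x_C1 > -42/11: keep -2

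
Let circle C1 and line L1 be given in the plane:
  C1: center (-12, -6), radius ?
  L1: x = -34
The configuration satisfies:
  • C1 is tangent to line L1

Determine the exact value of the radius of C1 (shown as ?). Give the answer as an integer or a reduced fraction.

22

1. [C1‖L1]  r_C1² − 484 = 0  ⇒  r_C1 = 22 (r>0 drops 1)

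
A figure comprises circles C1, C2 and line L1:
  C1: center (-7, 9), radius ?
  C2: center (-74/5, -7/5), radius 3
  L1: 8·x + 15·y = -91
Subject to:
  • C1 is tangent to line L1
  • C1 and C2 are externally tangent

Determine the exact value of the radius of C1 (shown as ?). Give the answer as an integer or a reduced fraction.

1. [C1‖L1]  r_C1² − 100 = 0  ⇒  r_C1 = 10 (r>0 drops 1)
2. [ext C1·C2]  r_C1² + 6r_C1 − 160 = 0  ⇒  r_C1 = 10 (r>0 drops 1)

10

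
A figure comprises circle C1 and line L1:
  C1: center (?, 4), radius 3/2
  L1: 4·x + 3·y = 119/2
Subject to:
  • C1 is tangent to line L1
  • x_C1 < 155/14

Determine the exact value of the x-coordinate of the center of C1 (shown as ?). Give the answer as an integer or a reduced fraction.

10

1. [C1‖L1]  x_C1² − (95/4)x_C1 + 275/2 = 0  ⇒  x_C1 = 10 or 55/4
2. given x_C1 < 155/14: keep 10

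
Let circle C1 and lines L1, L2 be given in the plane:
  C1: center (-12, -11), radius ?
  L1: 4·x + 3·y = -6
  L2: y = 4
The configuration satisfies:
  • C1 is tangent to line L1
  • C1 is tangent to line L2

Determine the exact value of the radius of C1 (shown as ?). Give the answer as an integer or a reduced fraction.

15

1. [C1‖L1]  r_C1² − 225 = 0  ⇒  r_C1 = 15 (r>0 drops 1)
2. [C1‖L2]  r_C1² − 225 = 0  ⇒  r_C1 = 15 (r>0 drops 1)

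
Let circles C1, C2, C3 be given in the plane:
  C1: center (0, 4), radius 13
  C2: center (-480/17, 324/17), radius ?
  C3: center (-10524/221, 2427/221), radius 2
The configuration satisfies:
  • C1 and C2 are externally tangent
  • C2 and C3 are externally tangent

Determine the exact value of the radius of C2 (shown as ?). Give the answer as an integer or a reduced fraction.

19

1. [ext C1·C2]  r_C2² + 26r_C2 − 855 = 0  ⇒  r_C2 = 19 (r>0 drops 1)
2. [ext C2·C3]  r_C2² + 4r_C2 − 437 = 0  ⇒  r_C2 = 19 (r>0 drops 1)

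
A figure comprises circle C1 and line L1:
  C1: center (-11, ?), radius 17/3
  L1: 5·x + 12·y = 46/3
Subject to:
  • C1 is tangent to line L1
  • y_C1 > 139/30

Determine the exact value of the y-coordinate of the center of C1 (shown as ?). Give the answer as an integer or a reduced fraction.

1. [C1‖L1]  y_C1² − (211/18)y_C1 − 10/3 = 0  ⇒  y_C1 = -5/18 or 12
2. given y_C1 > 139/30: keep 12

12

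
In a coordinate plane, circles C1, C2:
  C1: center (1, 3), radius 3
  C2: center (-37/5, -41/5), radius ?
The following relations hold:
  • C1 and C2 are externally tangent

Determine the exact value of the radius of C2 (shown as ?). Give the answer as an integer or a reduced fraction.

11

1. [ext C1·C2]  r_C2² + 6r_C2 − 187 = 0  ⇒  r_C2 = 11 (r>0 drops 1)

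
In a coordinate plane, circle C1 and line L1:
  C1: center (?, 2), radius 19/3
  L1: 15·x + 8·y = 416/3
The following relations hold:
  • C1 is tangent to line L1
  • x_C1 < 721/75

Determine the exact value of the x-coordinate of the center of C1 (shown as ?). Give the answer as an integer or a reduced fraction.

1

1. [C1‖L1]  x_C1² − (736/45)x_C1 + 691/45 = 0  ⇒  x_C1 = 1 or 691/45
2. given x_C1 < 721/75: keep 1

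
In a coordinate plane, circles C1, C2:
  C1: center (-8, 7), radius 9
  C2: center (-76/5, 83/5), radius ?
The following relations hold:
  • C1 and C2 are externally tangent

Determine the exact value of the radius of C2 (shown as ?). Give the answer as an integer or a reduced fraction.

3

1. [ext C1·C2]  r_C2² + 18r_C2 − 63 = 0  ⇒  r_C2 = 3 (r>0 drops 1)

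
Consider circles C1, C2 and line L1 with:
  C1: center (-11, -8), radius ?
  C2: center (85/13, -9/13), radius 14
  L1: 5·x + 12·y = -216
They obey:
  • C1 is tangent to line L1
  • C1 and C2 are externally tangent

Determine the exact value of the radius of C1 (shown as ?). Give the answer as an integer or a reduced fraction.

5

1. [C1‖L1]  r_C1² − 25 = 0  ⇒  r_C1 = 5 (r>0 drops 1)
2. [ext C1·C2]  r_C1² + 28r_C1 − 165 = 0  ⇒  r_C1 = 5 (r>0 drops 1)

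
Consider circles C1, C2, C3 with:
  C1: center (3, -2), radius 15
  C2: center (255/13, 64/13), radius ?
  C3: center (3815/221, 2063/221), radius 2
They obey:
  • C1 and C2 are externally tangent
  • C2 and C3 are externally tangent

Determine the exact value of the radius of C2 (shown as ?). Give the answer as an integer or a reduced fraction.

3

1. [ext C1·C2]  r_C2² + 30r_C2 − 99 = 0  ⇒  r_C2 = 3 (r>0 drops 1)
2. [ext C2·C3]  r_C2² + 4r_C2 − 21 = 0  ⇒  r_C2 = 3 (r>0 drops 1)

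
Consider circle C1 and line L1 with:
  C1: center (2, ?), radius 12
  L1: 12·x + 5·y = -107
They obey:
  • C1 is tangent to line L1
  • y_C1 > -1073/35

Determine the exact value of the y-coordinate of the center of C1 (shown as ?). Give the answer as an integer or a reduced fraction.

1. [C1‖L1]  y_C1² + (262/5)y_C1 − 287 = 0  ⇒  y_C1 = -287/5 or 5
2. given y_C1 > -1073/35: keep 5

5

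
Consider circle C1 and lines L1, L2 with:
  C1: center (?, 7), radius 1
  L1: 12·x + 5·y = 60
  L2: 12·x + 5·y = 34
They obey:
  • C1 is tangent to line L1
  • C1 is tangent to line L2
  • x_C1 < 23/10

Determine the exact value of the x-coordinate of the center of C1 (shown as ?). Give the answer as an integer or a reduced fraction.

1. [C1‖L1]  x_C1² − (25/6)x_C1 + 19/6 = 0  ⇒  x_C1 = 1 or 19/6
2. [C1‖L2]  x_C1² + (1/6)x_C1 − 7/6 = 0  ⇒  x_C1 = -7/6 or 1

1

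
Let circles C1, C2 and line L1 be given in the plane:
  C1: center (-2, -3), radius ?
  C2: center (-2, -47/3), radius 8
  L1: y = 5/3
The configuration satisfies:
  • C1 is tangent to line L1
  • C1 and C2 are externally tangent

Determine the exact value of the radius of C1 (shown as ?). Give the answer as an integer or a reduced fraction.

14/3

1. [C1‖L1]  r_C1² − 196/9 = 0  ⇒  r_C1 = 14/3 (r>0 drops 1)
2. [ext C1·C2]  r_C1² + 16r_C1 − 868/9 = 0  ⇒  r_C1 = 14/3 (r>0 drops 1)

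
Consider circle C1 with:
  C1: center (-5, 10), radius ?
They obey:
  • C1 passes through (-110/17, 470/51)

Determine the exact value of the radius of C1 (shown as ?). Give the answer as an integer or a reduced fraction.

1. [C1∋P]  r_C1² − 25/9 = 0  ⇒  r_C1 = 5/3 (r>0 drops 1)

5/3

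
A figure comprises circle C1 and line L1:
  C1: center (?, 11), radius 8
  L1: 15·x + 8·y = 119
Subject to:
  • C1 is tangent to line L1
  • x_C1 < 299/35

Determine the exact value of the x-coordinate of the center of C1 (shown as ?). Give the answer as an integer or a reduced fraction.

-7

1. [C1‖L1]  x_C1² − (62/15)x_C1 − 1169/15 = 0  ⇒  x_C1 = -7 or 167/15
2. given x_C1 < 299/35: keep -7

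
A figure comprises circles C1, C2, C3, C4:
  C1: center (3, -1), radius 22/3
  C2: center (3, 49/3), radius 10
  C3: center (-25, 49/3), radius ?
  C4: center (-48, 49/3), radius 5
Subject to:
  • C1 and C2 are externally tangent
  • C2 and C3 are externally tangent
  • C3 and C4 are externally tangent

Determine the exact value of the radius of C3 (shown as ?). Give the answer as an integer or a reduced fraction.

18

1. [ext C2·C3]  r_C3² + 20r_C3 − 684 = 0  ⇒  r_C3 = 18 (r>0 drops 1)
2. [ext C3·C4]  r_C3² + 10r_C3 − 504 = 0  ⇒  r_C3 = 18 (r>0 drops 1)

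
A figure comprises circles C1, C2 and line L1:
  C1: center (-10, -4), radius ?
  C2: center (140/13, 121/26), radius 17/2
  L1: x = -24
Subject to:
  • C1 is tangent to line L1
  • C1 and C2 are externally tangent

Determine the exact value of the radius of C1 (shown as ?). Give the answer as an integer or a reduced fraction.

14

1. [C1‖L1]  r_C1² − 196 = 0  ⇒  r_C1 = 14 (r>0 drops 1)
2. [ext C1·C2]  r_C1² + 17r_C1 − 434 = 0  ⇒  r_C1 = 14 (r>0 drops 1)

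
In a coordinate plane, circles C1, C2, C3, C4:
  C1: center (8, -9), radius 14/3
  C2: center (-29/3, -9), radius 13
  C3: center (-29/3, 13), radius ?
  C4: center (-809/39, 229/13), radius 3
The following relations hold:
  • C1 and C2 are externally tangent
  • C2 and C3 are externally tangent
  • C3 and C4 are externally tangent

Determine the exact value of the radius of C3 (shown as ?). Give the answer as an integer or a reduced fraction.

9

1. [ext C2·C3]  r_C3² + 26r_C3 − 315 = 0  ⇒  r_C3 = 9 (r>0 drops 1)
2. [ext C3·C4]  r_C3² + 6r_C3 − 135 = 0  ⇒  r_C3 = 9 (r>0 drops 1)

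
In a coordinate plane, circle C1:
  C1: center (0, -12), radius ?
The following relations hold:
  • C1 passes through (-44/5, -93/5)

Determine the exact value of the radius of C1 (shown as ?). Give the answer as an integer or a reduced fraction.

1. [C1∋P]  r_C1² − 121 = 0  ⇒  r_C1 = 11 (r>0 drops 1)

11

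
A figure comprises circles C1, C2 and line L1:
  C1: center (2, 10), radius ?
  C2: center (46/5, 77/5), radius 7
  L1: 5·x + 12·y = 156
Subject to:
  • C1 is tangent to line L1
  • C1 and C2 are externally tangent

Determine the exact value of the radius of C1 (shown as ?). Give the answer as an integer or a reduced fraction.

1. [C1‖L1]  r_C1² − 4 = 0  ⇒  r_C1 = 2 (r>0 drops 1)
2. [ext C1·C2]  r_C1² + 14r_C1 − 32 = 0  ⇒  r_C1 = 2 (r>0 drops 1)

2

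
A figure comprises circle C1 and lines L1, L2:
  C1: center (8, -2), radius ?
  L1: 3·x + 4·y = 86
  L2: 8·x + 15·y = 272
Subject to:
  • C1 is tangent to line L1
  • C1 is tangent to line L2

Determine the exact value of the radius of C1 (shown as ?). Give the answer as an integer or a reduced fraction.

1. [C1‖L1]  r_C1² − 196 = 0  ⇒  r_C1 = 14 (r>0 drops 1)
2. [C1‖L2]  r_C1² − 196 = 0  ⇒  r_C1 = 14 (r>0 drops 1)

14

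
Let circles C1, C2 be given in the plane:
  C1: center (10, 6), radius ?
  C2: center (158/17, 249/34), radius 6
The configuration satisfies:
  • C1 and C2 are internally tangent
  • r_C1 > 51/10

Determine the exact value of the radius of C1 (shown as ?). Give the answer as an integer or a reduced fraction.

1. [int C1,C2]  r_C1² − 12r_C1 + 135/4 = 0  ⇒  r_C1 = 9/2 or 15/2
2. given r_C1 > 51/10: keep 15/2

15/2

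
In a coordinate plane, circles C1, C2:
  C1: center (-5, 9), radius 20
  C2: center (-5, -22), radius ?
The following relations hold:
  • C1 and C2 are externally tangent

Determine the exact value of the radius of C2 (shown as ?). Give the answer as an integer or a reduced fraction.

11

1. [ext C1·C2]  r_C2² + 40r_C2 − 561 = 0  ⇒  r_C2 = 11 (r>0 drops 1)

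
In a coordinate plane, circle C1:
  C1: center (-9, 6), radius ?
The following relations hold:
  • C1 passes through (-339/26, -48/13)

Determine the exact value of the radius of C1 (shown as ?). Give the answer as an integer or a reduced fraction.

21/2

1. [C1∋P]  r_C1² − 441/4 = 0  ⇒  r_C1 = 21/2 (r>0 drops 1)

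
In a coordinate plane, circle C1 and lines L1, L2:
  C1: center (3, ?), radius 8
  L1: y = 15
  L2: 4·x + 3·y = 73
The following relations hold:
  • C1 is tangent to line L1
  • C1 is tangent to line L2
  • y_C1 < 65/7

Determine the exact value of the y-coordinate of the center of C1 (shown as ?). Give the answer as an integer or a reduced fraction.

7

1. [C1‖L1]  y_C1² − 30y_C1 + 161 = 0  ⇒  y_C1 = 7 or 23
2. [C1‖L2]  y_C1² − (122/3)y_C1 + 707/3 = 0  ⇒  y_C1 = 7 or 101/3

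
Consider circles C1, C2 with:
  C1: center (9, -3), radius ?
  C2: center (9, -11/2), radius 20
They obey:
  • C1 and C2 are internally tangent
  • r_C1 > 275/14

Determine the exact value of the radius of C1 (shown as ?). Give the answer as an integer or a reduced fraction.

1. [int C1,C2]  r_C1² − 40r_C1 + 1575/4 = 0  ⇒  r_C1 = 35/2 or 45/2
2. given r_C1 > 275/14: keep 45/2

45/2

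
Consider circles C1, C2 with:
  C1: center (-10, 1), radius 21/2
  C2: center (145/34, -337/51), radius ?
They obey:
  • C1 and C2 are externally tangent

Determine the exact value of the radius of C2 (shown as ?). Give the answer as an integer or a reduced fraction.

17/3

1. [ext C1·C2]  r_C2² + 21r_C2 − 1360/9 = 0  ⇒  r_C2 = 17/3 (r>0 drops 1)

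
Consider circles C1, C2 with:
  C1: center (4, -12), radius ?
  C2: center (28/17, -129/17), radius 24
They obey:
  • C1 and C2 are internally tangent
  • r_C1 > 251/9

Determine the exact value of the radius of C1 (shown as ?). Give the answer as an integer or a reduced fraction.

29

1. [int C1,C2]  r_C1² − 48r_C1 + 551 = 0  ⇒  r_C1 = 19 or 29
2. given r_C1 > 251/9: keep 29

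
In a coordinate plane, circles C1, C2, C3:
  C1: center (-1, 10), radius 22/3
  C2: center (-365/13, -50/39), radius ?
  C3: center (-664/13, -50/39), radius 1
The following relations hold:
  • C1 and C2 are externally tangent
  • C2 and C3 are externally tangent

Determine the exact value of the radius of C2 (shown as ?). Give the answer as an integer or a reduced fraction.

1. [ext C1·C2]  r_C2² + (44/3)r_C2 − 2420/3 = 0  ⇒  r_C2 = 22 (r>0 drops 1)
2. [ext C2·C3]  r_C2² + 2r_C2 − 528 = 0  ⇒  r_C2 = 22 (r>0 drops 1)

22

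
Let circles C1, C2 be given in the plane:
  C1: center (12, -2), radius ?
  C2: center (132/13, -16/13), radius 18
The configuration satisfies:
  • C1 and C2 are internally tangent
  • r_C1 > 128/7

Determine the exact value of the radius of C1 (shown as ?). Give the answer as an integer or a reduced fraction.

1. [int C1,C2]  r_C1² − 36r_C1 + 320 = 0  ⇒  r_C1 = 16 or 20
2. given r_C1 > 128/7: keep 20

20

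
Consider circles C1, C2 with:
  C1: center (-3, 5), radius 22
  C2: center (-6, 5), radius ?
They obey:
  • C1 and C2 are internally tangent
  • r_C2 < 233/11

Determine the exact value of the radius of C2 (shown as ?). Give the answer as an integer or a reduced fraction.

19

1. [int C1,C2]  r_C2² − 44r_C2 + 475 = 0  ⇒  r_C2 = 19 or 25
2. given r_C2 < 233/11: keep 19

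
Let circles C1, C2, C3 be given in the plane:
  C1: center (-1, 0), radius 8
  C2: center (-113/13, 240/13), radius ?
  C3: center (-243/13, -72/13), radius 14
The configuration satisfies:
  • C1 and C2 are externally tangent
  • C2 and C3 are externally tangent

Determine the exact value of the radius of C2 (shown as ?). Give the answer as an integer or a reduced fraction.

12

1. [ext C1·C2]  r_C2² + 16r_C2 − 336 = 0  ⇒  r_C2 = 12 (r>0 drops 1)
2. [ext C2·C3]  r_C2² + 28r_C2 − 480 = 0  ⇒  r_C2 = 12 (r>0 drops 1)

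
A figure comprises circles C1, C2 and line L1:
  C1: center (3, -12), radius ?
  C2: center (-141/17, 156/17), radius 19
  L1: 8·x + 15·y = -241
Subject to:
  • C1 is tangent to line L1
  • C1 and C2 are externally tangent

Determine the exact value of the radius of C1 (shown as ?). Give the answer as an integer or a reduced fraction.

5

1. [C1‖L1]  r_C1² − 25 = 0  ⇒  r_C1 = 5 (r>0 drops 1)
2. [ext C1·C2]  r_C1² + 38r_C1 − 215 = 0  ⇒  r_C1 = 5 (r>0 drops 1)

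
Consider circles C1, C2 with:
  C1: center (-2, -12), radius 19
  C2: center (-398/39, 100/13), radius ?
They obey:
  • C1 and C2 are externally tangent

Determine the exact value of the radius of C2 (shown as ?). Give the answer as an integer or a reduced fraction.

7/3

1. [ext C1·C2]  r_C2² + 38r_C2 − 847/9 = 0  ⇒  r_C2 = 7/3 (r>0 drops 1)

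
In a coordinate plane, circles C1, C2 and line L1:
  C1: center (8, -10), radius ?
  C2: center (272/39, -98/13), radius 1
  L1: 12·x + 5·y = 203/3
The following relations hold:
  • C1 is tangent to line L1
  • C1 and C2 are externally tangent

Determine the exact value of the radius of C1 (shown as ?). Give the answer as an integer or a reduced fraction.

1. [C1‖L1]  r_C1² − 25/9 = 0  ⇒  r_C1 = 5/3 (r>0 drops 1)
2. [ext C1·C2]  r_C1² + 2r_C1 − 55/9 = 0  ⇒  r_C1 = 5/3 (r>0 drops 1)

5/3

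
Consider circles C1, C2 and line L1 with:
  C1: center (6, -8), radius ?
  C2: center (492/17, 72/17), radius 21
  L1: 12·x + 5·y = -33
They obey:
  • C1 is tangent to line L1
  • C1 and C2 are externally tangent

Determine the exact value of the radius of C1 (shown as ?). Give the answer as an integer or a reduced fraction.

1. [C1‖L1]  r_C1² − 25 = 0  ⇒  r_C1 = 5 (r>0 drops 1)
2. [ext C1·C2]  r_C1² + 42r_C1 − 235 = 0  ⇒  r_C1 = 5 (r>0 drops 1)

5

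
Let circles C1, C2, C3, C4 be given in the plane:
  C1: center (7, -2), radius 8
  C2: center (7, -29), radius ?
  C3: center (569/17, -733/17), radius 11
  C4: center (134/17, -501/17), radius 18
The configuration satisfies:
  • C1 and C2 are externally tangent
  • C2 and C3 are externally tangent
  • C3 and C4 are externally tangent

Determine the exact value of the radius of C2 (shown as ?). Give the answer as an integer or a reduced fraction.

1. [ext C1·C2]  r_C2² + 16r_C2 − 665 = 0  ⇒  r_C2 = 19 (r>0 drops 1)
2. [ext C2·C3]  r_C2² + 22r_C2 − 779 = 0  ⇒  r_C2 = 19 (r>0 drops 1)

19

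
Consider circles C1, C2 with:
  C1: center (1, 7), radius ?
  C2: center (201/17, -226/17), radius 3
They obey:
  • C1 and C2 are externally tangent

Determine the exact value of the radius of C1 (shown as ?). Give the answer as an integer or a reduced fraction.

20

1. [ext C1·C2]  r_C1² + 6r_C1 − 520 = 0  ⇒  r_C1 = 20 (r>0 drops 1)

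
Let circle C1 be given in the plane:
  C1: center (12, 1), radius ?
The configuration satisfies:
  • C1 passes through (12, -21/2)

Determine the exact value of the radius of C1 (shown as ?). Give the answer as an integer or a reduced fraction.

1. [C1∋P]  r_C1² − 529/4 = 0  ⇒  r_C1 = 23/2 (r>0 drops 1)

23/2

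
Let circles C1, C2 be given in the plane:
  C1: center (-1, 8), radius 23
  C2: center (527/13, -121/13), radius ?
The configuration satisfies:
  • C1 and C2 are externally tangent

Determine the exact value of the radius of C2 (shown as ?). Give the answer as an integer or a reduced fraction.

1. [ext C1·C2]  r_C2² + 46r_C2 − 1496 = 0  ⇒  r_C2 = 22 (r>0 drops 1)

22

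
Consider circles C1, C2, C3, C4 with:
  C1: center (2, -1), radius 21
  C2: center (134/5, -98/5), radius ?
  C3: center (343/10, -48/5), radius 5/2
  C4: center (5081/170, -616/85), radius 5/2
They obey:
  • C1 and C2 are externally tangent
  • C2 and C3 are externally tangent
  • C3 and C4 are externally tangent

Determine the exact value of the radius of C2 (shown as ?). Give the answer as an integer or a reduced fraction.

10

1. [ext C1·C2]  r_C2² + 42r_C2 − 520 = 0  ⇒  r_C2 = 10 (r>0 drops 1)
2. [ext C2·C3]  r_C2² + 5r_C2 − 150 = 0  ⇒  r_C2 = 10 (r>0 drops 1)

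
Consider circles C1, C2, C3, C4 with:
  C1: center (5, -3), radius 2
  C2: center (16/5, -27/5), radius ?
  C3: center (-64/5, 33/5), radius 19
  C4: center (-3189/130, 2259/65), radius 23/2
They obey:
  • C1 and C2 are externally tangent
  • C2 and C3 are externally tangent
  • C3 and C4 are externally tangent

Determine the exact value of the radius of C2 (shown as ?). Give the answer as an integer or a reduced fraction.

1

1. [ext C1·C2]  r_C2² + 4r_C2 − 5 = 0  ⇒  r_C2 = 1 (r>0 drops 1)
2. [ext C2·C3]  r_C2² + 38r_C2 − 39 = 0  ⇒  r_C2 = 1 (r>0 drops 1)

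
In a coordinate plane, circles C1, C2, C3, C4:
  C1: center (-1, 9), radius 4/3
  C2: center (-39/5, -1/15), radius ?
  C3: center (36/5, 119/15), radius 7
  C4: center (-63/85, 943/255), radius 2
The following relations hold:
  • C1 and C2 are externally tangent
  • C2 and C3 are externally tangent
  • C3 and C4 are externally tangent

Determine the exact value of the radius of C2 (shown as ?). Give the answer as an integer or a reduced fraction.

10

1. [ext C1·C2]  r_C2² + (8/3)r_C2 − 380/3 = 0  ⇒  r_C2 = 10 (r>0 drops 1)
2. [ext C2·C3]  r_C2² + 14r_C2 − 240 = 0  ⇒  r_C2 = 10 (r>0 drops 1)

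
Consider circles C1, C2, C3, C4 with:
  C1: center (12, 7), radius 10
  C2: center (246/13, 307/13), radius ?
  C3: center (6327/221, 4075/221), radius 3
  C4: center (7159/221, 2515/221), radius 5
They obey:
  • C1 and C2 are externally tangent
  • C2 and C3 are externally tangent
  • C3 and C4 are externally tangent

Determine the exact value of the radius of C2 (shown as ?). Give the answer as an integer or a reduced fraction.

8

1. [ext C1·C2]  r_C2² + 20r_C2 − 224 = 0  ⇒  r_C2 = 8 (r>0 drops 1)
2. [ext C2·C3]  r_C2² + 6r_C2 − 112 = 0  ⇒  r_C2 = 8 (r>0 drops 1)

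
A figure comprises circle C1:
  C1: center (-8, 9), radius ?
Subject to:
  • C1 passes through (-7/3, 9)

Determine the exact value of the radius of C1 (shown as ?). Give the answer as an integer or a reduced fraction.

17/3

1. [C1∋P]  r_C1² − 289/9 = 0  ⇒  r_C1 = 17/3 (r>0 drops 1)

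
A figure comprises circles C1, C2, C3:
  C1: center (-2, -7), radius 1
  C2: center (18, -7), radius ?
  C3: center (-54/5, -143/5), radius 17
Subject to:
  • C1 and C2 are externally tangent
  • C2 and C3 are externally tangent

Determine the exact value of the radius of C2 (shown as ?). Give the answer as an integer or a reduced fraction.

1. [ext C1·C2]  r_C2² + 2r_C2 − 399 = 0  ⇒  r_C2 = 19 (r>0 drops 1)
2. [ext C2·C3]  r_C2² + 34r_C2 − 1007 = 0  ⇒  r_C2 = 19 (r>0 drops 1)

19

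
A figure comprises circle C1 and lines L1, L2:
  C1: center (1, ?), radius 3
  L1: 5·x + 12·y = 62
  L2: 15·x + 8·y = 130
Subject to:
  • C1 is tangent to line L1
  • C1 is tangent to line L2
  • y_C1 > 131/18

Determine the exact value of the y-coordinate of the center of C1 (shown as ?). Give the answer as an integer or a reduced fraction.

1. [C1‖L1]  y_C1² − (19/2)y_C1 + 12 = 0  ⇒  y_C1 = 3/2 or 8
2. [C1‖L2]  y_C1² − (115/4)y_C1 + 166 = 0  ⇒  y_C1 = 8 or 83/4

8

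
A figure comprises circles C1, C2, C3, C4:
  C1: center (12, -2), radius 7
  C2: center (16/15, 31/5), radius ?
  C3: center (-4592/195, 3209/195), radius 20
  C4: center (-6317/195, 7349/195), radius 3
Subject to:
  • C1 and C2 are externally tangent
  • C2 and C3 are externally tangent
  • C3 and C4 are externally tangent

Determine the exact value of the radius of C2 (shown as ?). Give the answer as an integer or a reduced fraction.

1. [ext C1·C2]  r_C2² + 14r_C2 − 1240/9 = 0  ⇒  r_C2 = 20/3 (r>0 drops 1)
2. [ext C2·C3]  r_C2² + 40r_C2 − 2800/9 = 0  ⇒  r_C2 = 20/3 (r>0 drops 1)

20/3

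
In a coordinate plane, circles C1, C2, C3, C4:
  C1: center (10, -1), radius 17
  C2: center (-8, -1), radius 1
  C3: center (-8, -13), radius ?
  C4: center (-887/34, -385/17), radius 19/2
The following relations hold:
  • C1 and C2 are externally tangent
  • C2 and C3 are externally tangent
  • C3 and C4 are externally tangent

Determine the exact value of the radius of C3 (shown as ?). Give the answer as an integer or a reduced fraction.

11

1. [ext C2·C3]  r_C3² + 2r_C3 − 143 = 0  ⇒  r_C3 = 11 (r>0 drops 1)
2. [ext C3·C4]  r_C3² + 19r_C3 − 330 = 0  ⇒  r_C3 = 11 (r>0 drops 1)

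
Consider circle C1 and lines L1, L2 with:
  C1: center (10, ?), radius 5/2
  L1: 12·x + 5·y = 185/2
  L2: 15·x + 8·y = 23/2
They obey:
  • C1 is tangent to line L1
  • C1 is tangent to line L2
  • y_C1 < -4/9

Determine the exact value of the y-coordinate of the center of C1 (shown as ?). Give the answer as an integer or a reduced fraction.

-12

1. [C1‖L1]  y_C1² + 11y_C1 − 12 = 0  ⇒  y_C1 = -12 or 1
2. [C1‖L2]  y_C1² + (277/8)y_C1 + 543/2 = 0  ⇒  y_C1 = -181/8 or -12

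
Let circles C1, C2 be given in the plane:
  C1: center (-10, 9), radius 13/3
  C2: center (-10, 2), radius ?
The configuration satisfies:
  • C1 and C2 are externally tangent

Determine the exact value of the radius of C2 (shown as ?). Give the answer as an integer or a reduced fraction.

8/3

1. [ext C1·C2]  r_C2² + (26/3)r_C2 − 272/9 = 0  ⇒  r_C2 = 8/3 (r>0 drops 1)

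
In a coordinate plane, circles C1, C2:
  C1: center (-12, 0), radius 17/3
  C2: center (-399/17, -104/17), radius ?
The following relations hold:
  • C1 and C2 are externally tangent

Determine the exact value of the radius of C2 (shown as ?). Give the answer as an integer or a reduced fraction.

22/3

1. [ext C1·C2]  r_C2² + (34/3)r_C2 − 1232/9 = 0  ⇒  r_C2 = 22/3 (r>0 drops 1)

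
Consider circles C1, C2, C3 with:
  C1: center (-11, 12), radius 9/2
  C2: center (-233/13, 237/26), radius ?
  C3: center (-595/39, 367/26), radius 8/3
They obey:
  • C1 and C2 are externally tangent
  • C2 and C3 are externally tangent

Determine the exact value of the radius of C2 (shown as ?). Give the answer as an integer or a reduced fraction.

1. [ext C1·C2]  r_C2² + 9r_C2 − 36 = 0  ⇒  r_C2 = 3 (r>0 drops 1)
2. [ext C2·C3]  r_C2² + (16/3)r_C2 − 25 = 0  ⇒  r_C2 = 3 (r>0 drops 1)

3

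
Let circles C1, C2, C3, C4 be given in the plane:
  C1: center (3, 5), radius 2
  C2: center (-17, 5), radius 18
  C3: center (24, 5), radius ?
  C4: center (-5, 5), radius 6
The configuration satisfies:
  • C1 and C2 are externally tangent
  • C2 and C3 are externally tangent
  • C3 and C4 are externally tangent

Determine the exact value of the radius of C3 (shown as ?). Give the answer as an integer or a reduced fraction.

1. [ext C2·C3]  r_C3² + 36r_C3 − 1357 = 0  ⇒  r_C3 = 23 (r>0 drops 1)
2. [ext C3·C4]  r_C3² + 12r_C3 − 805 = 0  ⇒  r_C3 = 23 (r>0 drops 1)

23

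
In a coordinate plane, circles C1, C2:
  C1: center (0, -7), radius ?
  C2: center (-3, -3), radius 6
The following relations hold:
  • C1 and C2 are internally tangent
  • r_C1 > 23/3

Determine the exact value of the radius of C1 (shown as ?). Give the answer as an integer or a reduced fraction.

11

1. [int C1,C2]  r_C1² − 12r_C1 + 11 = 0  ⇒  r_C1 = 1 or 11
2. given r_C1 > 23/3: keep 11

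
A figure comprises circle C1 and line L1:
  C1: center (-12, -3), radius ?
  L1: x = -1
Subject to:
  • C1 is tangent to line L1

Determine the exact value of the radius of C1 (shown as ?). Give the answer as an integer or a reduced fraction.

11

1. [C1‖L1]  r_C1² − 121 = 0  ⇒  r_C1 = 11 (r>0 drops 1)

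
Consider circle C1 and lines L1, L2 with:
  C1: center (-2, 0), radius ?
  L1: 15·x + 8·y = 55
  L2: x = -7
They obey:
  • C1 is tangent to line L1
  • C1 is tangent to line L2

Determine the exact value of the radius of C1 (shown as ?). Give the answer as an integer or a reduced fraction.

5

1. [C1‖L1]  r_C1² − 25 = 0  ⇒  r_C1 = 5 (r>0 drops 1)
2. [C1‖L2]  r_C1² − 25 = 0  ⇒  r_C1 = 5 (r>0 drops 1)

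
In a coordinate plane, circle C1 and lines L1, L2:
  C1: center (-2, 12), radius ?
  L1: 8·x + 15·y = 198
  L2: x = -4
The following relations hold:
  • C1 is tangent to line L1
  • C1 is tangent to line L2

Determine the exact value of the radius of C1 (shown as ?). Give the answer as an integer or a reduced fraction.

2

1. [C1‖L1]  r_C1² − 4 = 0  ⇒  r_C1 = 2 (r>0 drops 1)
2. [C1‖L2]  r_C1² − 4 = 0  ⇒  r_C1 = 2 (r>0 drops 1)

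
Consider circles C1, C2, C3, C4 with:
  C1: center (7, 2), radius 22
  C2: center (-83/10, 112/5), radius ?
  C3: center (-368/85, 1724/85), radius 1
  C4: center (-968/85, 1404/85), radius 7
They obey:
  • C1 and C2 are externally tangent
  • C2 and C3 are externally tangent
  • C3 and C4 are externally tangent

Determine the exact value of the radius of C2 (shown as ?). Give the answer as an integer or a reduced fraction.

1. [ext C1·C2]  r_C2² + 44r_C2 − 665/4 = 0  ⇒  r_C2 = 7/2 (r>0 drops 1)
2. [ext C2·C3]  r_C2² + 2r_C2 − 77/4 = 0  ⇒  r_C2 = 7/2 (r>0 drops 1)

7/2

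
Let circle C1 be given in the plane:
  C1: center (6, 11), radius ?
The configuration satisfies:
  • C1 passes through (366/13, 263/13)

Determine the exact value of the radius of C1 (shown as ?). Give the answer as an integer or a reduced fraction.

1. [C1∋P]  r_C1² − 576 = 0  ⇒  r_C1 = 24 (r>0 drops 1)

24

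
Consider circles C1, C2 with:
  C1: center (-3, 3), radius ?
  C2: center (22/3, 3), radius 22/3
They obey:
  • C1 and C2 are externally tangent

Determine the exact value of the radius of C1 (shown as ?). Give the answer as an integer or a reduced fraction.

1. [ext C1·C2]  r_C1² + (44/3)r_C1 − 53 = 0  ⇒  r_C1 = 3 (r>0 drops 1)

3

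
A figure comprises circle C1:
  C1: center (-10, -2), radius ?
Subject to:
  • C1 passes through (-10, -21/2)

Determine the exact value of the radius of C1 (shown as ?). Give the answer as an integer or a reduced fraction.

1. [C1∋P]  r_C1² − 289/4 = 0  ⇒  r_C1 = 17/2 (r>0 drops 1)

17/2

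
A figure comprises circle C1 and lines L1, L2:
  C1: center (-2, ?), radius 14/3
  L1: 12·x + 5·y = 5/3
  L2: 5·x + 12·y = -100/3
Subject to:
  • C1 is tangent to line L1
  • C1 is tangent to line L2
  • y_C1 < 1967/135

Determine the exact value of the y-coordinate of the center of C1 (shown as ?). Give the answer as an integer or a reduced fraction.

-7

1. [C1‖L1]  y_C1² − (154/15)y_C1 − 1813/15 = 0  ⇒  y_C1 = -7 or 259/15
2. [C1‖L2]  y_C1² + (35/9)y_C1 − 196/9 = 0  ⇒  y_C1 = -7 or 28/9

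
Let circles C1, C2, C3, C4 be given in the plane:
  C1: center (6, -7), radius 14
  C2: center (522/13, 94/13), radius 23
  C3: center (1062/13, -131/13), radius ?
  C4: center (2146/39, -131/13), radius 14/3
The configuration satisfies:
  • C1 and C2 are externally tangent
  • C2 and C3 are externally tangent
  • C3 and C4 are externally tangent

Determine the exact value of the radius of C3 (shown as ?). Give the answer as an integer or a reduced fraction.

22

1. [ext C2·C3]  r_C3² + 46r_C3 − 1496 = 0  ⇒  r_C3 = 22 (r>0 drops 1)
2. [ext C3·C4]  r_C3² + (28/3)r_C3 − 2068/3 = 0  ⇒  r_C3 = 22 (r>0 drops 1)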